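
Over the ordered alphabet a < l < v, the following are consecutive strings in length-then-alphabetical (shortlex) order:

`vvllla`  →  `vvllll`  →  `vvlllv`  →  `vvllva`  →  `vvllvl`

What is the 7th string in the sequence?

vvlvaa

Advancing 2 positions from vvllvl through vvllvl → vvllvv reaches term 7.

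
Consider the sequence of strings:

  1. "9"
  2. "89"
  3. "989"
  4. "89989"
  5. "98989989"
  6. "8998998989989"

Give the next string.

Each term (from the third on) is the two preceding terms concatenated in order: term 3 = 9·89 = 989.
Continuing: 98989989 · 8998998989989 gives term 7.

989899898998998989989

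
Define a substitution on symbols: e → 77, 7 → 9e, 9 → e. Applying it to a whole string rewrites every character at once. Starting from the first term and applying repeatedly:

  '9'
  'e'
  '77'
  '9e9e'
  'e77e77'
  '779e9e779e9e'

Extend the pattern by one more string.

9e9ee77e779e9ee77e77

Rewriting each symbol of 779e9e779e9e: 7→9e, 7→9e, 9→e, e→77, 9→e, e→77, 7→9e, 7→9e, 9→e, e→77, 9→e, e→77, which concatenates to 9e 9e e 77 e 77 9e 9e e 77 e 77.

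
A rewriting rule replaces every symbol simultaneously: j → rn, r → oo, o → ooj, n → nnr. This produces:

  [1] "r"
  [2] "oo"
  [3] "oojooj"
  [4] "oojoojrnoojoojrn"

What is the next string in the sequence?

Applying the rule to each of the 16 symbols of oojoojrnoojoojrn gives the pieces ooj ooj rn ooj ooj rn oo nnr ooj ooj rn ooj ooj rn oo nnr, which concatenate to the answer.

oojoojrnoojoojrnoonnroojoojrnoojoojrnoonnr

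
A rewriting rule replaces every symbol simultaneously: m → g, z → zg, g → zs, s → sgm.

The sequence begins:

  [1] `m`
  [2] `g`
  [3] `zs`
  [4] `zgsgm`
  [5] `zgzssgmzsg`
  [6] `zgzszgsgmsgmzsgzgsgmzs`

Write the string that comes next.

Applying the rule to each of the 22 symbols of zgzszgsgmsgmzsgzgsgmzs gives the pieces zg zs zg sgm zg zs sgm zs g sgm zs g zg sgm zs zg zs sgm zs g zg sgm, which concatenate to the answer.

zgzszgsgmzgzssgmzsgsgmzsgzgsgmzszgzssgmzsgzgsgm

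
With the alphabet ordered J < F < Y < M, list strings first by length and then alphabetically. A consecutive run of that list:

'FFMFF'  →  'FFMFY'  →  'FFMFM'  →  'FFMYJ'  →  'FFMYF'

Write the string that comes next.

The successor of FFMYF increments the rightmost position that isn't already M and resets every position after it to J.

FFMYY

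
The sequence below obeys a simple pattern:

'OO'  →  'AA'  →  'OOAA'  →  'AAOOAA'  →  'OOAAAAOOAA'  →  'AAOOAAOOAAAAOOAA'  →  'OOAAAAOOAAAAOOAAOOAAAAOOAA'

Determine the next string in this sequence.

Each term (from the third on) is the two preceding terms concatenated in order: term 3 = OO·AA = OOAA.
So term 8 is AAOOAAOOAAAAOOAA·OOAAAAOOAAAAOOAAOOAAAAOOAA.

AAOOAAOOAAAAOOAAOOAAAAOOAAAAOOAAOOAAAAOOAA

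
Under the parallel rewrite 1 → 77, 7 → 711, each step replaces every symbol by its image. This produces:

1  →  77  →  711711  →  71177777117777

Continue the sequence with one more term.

71177777117117117117117777711711711711

φ(71177777117777) expands symbol-by-symbol to 711 77 77 711 711 711 711 711 77 77 711 711 711 711; joining the 14 pieces gives the next term.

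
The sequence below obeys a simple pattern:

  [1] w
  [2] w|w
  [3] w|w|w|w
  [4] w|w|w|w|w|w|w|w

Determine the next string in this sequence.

s(k+1) = s(k)·|·s(k) — each term doubles the last with '|' between the halves.
Doubling w|w|w|w|w|w|w|w with '|' between the halves:

w|w|w|w|w|w|w|w|w|w|w|w|w|w|w|w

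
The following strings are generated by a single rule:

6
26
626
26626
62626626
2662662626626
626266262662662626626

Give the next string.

This is a Fibonacci-style word recurrence s(k) = s(k−2)·s(k−1): e.g. 6·26 = 626.
So term 8 is 2662662626626·626266262662662626626.

2662662626626626266262662662626626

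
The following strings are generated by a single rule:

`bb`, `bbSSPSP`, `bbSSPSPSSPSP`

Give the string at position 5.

Each term is the previous one with SSPSP appended.
From bbSSPSPSSPSP, 2 further steps: bbSSPSPSSPSP → bbSSPSPSSPSPSSPSP → (answer).

bbSSPSPSSPSPSSPSPSSPSP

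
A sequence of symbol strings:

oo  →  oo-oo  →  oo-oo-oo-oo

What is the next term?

Every step duplicates the string with '-' between the halves.
So the next term is two copies of oo-oo-oo-oo with '-' between the halves.

oo-oo-oo-oo-oo-oo-oo-oo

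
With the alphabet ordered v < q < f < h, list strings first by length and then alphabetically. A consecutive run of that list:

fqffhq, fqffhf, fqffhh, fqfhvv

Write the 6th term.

fqfhvf

Stepping forward 2 times from fqfhvv: fqfhvv → fqfhvq, then the target.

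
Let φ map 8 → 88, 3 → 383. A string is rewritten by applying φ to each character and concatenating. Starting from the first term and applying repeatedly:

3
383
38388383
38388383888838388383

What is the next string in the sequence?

Replace each of the 20 characters of 38388383888838388383 in place — 383 88 383 88 88 383 88 383 88 88 88 88 383 88 383 88 88 383 88 383 — and concatenate.

383883838888383883838888888838388383888838388383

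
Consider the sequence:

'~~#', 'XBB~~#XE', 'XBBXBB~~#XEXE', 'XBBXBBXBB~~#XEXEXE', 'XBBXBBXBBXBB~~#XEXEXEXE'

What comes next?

Each term wraps the previous one in XBB on the left and XE on the right.
One more step from XBBXBBXBBXBB~~#XEXEXEXE gives the answer.

XBBXBBXBBXBBXBB~~#XEXEXEXEXE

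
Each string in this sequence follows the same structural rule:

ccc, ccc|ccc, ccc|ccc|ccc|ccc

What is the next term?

Each string is two copies of the previous one joined by '|'.
Doubling ccc|ccc|ccc|ccc with '|' between the halves:

ccc|ccc|ccc|ccc|ccc|ccc|ccc|ccc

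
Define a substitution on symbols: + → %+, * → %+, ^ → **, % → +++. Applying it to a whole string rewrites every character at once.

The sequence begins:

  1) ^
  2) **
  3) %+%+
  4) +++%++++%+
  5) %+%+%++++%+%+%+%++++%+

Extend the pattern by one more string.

+++%++++%++++%+%+%+%++++%++++%++++%++++%+%+%+%++++%+

Applying the rule to each of the 22 symbols of %+%+%++++%+%+%+%++++%+ gives the pieces +++ %+ +++ %+ +++ %+ %+ %+ %+ +++ %+ +++ %+ +++ %+ +++ %+ %+ %+ %+ +++ %+, which concatenate to the answer.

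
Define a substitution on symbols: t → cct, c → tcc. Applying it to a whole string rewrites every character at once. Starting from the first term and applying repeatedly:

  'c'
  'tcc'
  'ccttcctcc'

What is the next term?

tcctcccctccttcctccccttcctcc

Apply φ to ccttcctcc symbol by symbol: c→tcc, c→tcc, t→cct, t→cct, c→tcc, c→tcc, t→cct, c→tcc, c→tcc; joined: tcc tcc cct cct tcc tcc cct tcc tcc.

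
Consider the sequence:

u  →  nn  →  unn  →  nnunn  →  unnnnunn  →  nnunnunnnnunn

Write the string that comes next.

unnnnunnnnunnunnnnunn

From term 3 onward, concatenate the second-to-last term with the last: u·nn = unn, nn·unn = nnunn, …
Continuing: unnnnunn · nnunnunnnnunn gives term 7.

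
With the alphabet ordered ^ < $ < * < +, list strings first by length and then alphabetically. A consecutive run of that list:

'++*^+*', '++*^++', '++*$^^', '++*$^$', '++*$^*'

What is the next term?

The successor of ++*$^* increments the rightmost position that isn't already + and resets every position after it to ^.

++*$^+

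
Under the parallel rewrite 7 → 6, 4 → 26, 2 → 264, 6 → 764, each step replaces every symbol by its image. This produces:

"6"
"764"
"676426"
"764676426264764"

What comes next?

67642676467642626476426476426676426

Replace each of the 15 characters of 764676426264764 in place — 6 764 26 764 6 764 26 264 764 264 764 26 6 764 26 — and concatenate.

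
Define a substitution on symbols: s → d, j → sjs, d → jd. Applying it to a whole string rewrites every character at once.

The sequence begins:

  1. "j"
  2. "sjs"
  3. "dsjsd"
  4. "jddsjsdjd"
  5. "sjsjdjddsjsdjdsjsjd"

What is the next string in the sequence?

Replace each of the 19 characters of sjsjdjddsjsdjdsjsjd in place — d sjs d sjs jd sjs jd jd d sjs d jd sjs jd d sjs d sjs jd — and concatenate.

dsjsdsjsjdsjsjdjddsjsdjdsjsjddsjsdsjsjd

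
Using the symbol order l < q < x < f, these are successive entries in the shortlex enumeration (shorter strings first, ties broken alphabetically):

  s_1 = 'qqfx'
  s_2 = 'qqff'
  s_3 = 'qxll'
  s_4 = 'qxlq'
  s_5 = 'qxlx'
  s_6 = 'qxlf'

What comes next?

qxql

Treat qxlf as a base-4 numeral over the given alphabet and add one, carrying through any trailing f's.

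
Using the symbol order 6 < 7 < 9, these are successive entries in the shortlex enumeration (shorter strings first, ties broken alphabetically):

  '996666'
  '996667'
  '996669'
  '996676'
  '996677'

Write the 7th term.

996696

Advancing 2 positions from 996677 through 996677 → 996679 reaches term 7.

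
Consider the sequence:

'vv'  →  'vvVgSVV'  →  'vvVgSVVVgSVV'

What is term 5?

The strings grow by a fixed suffix VgSVV each time.
From vvVgSVVVgSVV, 2 further steps: vvVgSVVVgSVV → vvVgSVVVgSVVVgSVV → (answer).

vvVgSVVVgSVVVgSVVVgSVV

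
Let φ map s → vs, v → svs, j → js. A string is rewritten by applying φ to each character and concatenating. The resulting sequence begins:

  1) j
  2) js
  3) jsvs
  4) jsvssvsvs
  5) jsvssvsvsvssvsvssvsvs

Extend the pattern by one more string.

Rewriting the 21 symbols of jsvssvsvsvssvsvssvsvs one by one yields js vs svs vs vs svs vs svs vs svs vs vs svs vs svs vs vs svs vs svs vs; concatenated:

jsvssvsvsvssvsvssvsvssvsvsvssvsvssvsvsvssvsvssvsvs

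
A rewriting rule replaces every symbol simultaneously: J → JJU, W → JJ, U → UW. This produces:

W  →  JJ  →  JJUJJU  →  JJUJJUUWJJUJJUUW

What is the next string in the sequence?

Rewriting the 16 symbols of JJUJJUUWJJUJJUUW one by one yields JJU JJU UW JJU JJU UW UW JJ JJU JJU UW JJU JJU UW UW JJ; concatenated:

JJUJJUUWJJUJJUUWUWJJJJUJJUUWJJUJJUUWUWJJ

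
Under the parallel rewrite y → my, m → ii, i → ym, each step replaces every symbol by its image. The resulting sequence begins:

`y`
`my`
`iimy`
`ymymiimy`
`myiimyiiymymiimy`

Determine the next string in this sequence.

φ(myiimyiiymymiimy) expands symbol-by-symbol to ii my ym ym ii my ym ym my ii my ii ym ym ii my; joining the 16 pieces gives the next term.

iimyymymiimyymymmyiimyiiymymiimy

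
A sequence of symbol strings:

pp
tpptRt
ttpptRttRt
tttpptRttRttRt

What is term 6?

tttttpptRttRttRttRttRt

s(k+1) = t·s(k)·tRt, so each term gains t as a prefix and tRt as a suffix.
From tttpptRttRttRt, 2 further steps: tttpptRttRttRt → ttttpptRttRttRttRt → (answer).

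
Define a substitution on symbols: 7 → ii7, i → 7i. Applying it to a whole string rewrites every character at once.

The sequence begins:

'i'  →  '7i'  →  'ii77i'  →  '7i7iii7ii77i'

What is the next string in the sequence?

Rewriting each symbol of 7i7iii7ii77i: 7→ii7, i→7i, 7→ii7, i→7i, i→7i, i→7i, 7→ii7, i→7i, i→7i, 7→ii7, 7→ii7, i→7i, which concatenates to ii7 7i ii7 7i 7i 7i ii7 7i 7i ii7 ii7 7i.

ii77iii77i7i7iii77i7iii7ii77i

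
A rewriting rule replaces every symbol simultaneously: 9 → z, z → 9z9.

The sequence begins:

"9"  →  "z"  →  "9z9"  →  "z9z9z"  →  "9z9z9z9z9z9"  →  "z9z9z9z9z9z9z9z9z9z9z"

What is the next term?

9z9z9z9z9z9z9z9z9z9z9z9z9z9z9z9z9z9z9z9z9z9

Replace each of the 21 characters of z9z9z9z9z9z9z9z9z9z9z in place — 9z9 z 9z9 z 9z9 z 9z9 z 9z9 z 9z9 z 9z9 z 9z9 z 9z9 z 9z9 z 9z9 — and concatenate.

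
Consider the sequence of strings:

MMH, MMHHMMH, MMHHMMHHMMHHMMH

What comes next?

Each string is two copies of the previous one joined by 'H'.
So the next term is two copies of MMHHMMHHMMHHMMH with 'H' between the halves.

MMHHMMHHMMHHMMHHMMHHMMHHMMHHMMH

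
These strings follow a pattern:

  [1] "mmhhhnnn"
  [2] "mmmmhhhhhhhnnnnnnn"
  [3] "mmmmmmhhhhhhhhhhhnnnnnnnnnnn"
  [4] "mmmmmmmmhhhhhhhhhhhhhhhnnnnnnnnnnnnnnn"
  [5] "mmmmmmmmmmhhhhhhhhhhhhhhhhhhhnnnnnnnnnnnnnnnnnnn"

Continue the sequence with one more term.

Term n consists of 2n m's, followed by 4n-1 h's, followed by 4n-1 n's (n = 1, 2, …).
For the next term, n = 6, so the run lengths are 12, 23, 23.

mmmmmmmmmmmmhhhhhhhhhhhhhhhhhhhhhhhnnnnnnnnnnnnnnnnnnnnnnn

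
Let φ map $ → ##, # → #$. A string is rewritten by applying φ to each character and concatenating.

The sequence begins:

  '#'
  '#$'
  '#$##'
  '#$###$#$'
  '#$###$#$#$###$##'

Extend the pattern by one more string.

φ(#$###$#$#$###$##) expands symbol-by-symbol to #$ ## #$ #$ #$ ## #$ ## #$ ## #$ #$ #$ ## #$ #$; joining the 16 pieces gives the next term.

#$###$#$#$###$###$###$#$#$###$#$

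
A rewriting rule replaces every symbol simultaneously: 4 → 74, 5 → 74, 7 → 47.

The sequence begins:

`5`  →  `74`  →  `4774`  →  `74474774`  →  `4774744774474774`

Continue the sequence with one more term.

74474774477474474774744774474774

φ(4774744774474774) expands symbol-by-symbol to 74 47 47 74 47 74 74 47 47 74 74 47 74 47 47 74; joining the 16 pieces gives the next term.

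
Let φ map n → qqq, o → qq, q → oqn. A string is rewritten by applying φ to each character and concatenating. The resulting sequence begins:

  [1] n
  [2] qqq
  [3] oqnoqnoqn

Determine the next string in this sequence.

qqoqnqqqqqoqnqqqqqoqnqqq

Apply φ to oqnoqnoqn symbol by symbol: o→qq, q→oqn, n→qqq, o→qq, q→oqn, n→qqq, o→qq, q→oqn, n→qqq; joined: qq oqn qqq qq oqn qqq qq oqn qqq.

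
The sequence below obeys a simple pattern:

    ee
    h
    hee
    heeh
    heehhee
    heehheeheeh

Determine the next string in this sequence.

Each term (from the third on) is the previous term followed by the one before it: term 3 = h·ee = hee.
Continuing: heehheeheeh · heehhee gives term 7.

heehheeheehheehhee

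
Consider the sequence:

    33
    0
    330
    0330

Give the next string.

3300330

From term 3 onward, concatenate the second-to-last term with the last: 33·0 = 330, 0·330 = 0330, …
So term 5 is 330·0330.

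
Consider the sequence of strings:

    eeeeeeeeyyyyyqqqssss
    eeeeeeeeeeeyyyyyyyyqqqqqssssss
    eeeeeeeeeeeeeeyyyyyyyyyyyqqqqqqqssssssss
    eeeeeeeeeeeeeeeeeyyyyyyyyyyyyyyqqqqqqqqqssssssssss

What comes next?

Each string has the form e^{3n+2} y^{3n-1} q^{2n-1} s^{2n}, where the shown terms are n = 2, 3, 4, 5.
Setting n = 6 gives 20, 17, 11, 12 characters in each block.

eeeeeeeeeeeeeeeeeeeeyyyyyyyyyyyyyyyyyqqqqqqqqqqqssssssssssss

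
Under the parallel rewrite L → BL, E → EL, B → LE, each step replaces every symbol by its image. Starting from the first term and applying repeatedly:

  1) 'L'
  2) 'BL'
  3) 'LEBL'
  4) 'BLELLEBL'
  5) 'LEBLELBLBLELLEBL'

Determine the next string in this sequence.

Replace each of the 16 characters of LEBLELBLBLELLEBL in place — BL EL LE BL EL BL LE BL LE BL EL BL BL EL LE BL — and concatenate.

BLELLEBLELBLLEBLLEBLELBLBLELLEBL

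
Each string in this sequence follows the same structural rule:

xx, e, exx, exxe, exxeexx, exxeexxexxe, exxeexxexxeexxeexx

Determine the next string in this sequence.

Each term (from the third on) is the previous term followed by the one before it: term 3 = e·xx = exx.
Continuing: exxeexxexxeexxeexx · exxeexxexxe gives term 8.

exxeexxexxeexxeexxexxeexxexxe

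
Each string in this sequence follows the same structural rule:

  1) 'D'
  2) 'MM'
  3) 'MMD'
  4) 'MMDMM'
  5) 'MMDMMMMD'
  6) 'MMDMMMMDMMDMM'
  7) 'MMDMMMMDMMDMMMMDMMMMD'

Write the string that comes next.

This is a Fibonacci-style word recurrence s(k) = s(k−1)·s(k−2): e.g. MM·D = MMD.
So term 8 is MMDMMMMDMMDMMMMDMMMMD·MMDMMMMDMMDMM.

MMDMMMMDMMDMMMMDMMMMDMMDMMMMDMMDMM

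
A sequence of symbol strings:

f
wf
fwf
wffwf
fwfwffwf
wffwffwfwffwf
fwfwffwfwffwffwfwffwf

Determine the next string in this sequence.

From term 3 onward, concatenate the second-to-last term with the last: f·wf = fwf, wf·fwf = wffwf, …
So term 8 is wffwffwfwffwf·fwfwffwfwffwffwfwffwf.

wffwffwfwffwffwfwffwfwffwffwfwffwf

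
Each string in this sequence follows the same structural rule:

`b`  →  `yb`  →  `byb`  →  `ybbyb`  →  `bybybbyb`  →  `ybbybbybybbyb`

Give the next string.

bybybbybybbybbybybbyb

This is a Fibonacci-style word recurrence s(k) = s(k−2)·s(k−1): e.g. b·yb = byb.
The next term joins bybybbyb and ybbybbybybbyb.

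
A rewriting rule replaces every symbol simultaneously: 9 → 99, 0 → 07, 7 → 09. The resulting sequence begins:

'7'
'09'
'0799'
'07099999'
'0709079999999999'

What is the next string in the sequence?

07090799070999999999999999999999

φ(0709079999999999) expands symbol-by-symbol to 07 09 07 99 07 09 99 99 99 99 99 99 99 99 99 99; joining the 16 pieces gives the next term.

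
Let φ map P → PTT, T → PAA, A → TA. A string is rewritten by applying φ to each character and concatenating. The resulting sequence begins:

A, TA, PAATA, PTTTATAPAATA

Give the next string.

PTTPAAPAAPAATAPAATAPTTTATAPAATA

Expanding PTTTATAPAATA: P→PTT, T→PAA, T→PAA, T→PAA, A→TA, T→PAA, A→TA, P→PTT, A→TA, A→TA, T→PAA, A→TA. Concatenated: PTT PAA PAA PAA TA PAA TA PTT TA TA PAA TA.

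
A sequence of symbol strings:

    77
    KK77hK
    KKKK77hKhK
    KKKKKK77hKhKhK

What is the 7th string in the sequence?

s(k+1) = KK·s(k)·hK, so each term gains KK as a prefix and hK as a suffix.
From KKKKKK77hKhKhK, 3 further steps: KKKKKK77hKhKhK → KKKKKKKK77hKhKhKhK → KKKKKKKKKK77hKhKhKhKhK → (answer).

KKKKKKKKKKKK77hKhKhKhKhKhK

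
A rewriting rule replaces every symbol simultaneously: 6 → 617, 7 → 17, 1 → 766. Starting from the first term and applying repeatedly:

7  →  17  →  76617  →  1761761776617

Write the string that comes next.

Applying the rule to each of the 13 symbols of 1761761776617 gives the pieces 766 17 617 766 17 617 766 17 17 617 617 766 17, which concatenate to the answer.

7661761776617617766171761761776617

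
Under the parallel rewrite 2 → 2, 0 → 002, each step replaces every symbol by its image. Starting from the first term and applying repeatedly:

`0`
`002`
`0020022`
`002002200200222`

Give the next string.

0020022002002220020022002002222

Applying the rule to each of the 15 symbols of 002002200200222 gives the pieces 002 002 2 002 002 2 2 002 002 2 002 002 2 2 2, which concatenate to the answer.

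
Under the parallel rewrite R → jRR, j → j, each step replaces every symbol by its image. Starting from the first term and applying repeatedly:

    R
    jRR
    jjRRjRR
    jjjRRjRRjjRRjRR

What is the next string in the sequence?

jjjjRRjRRjjRRjRRjjjRRjRRjjRRjRR

φ(jjjRRjRRjjRRjRR) expands symbol-by-symbol to j j j jRR jRR j jRR jRR j j jRR jRR j jRR jRR; joining the 15 pieces gives the next term.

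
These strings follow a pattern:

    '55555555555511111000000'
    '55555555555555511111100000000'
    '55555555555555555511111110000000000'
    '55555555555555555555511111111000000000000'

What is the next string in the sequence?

55555555555555555555555511111111100000000000000

Each string has the form 5^{3n+3} 1^{n+2} 0^{2n}, where the shown terms are n = 3, 4, 5, 6.
For the next term, n = 7, so the run lengths are 24, 9, 14.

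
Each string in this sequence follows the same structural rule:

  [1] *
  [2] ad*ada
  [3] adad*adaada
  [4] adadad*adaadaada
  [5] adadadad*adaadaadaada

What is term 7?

adadadadadad*adaadaadaadaadaada

Each term wraps the previous one in ad on the left and ada on the right.
From adadadad*adaadaadaada, 2 further steps: adadadad*adaadaadaada → adadadadad*adaadaadaadaada → (answer).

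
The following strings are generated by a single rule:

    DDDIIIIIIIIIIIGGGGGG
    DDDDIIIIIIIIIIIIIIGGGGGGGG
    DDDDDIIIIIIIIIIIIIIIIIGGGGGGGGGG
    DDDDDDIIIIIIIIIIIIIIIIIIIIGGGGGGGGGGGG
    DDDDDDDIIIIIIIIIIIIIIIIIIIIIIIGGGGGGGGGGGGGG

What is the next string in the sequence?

Term n consists of n D's, followed by 3n+2 I's, followed by 2n G's, where the shown terms are n = 3, 4, 5, 6, 7.
At n = 8 the blocks have lengths 8, 26, 16.

DDDDDDDDIIIIIIIIIIIIIIIIIIIIIIIIIIGGGGGGGGGGGGGGGG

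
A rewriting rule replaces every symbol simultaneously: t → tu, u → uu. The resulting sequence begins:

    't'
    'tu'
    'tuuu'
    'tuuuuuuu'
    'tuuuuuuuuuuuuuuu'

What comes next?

φ(tuuuuuuuuuuuuuuu) expands symbol-by-symbol to tu uu uu uu uu uu uu uu uu uu uu uu uu uu uu uu; joining the 16 pieces gives the next term.

tuuuuuuuuuuuuuuuuuuuuuuuuuuuuuuu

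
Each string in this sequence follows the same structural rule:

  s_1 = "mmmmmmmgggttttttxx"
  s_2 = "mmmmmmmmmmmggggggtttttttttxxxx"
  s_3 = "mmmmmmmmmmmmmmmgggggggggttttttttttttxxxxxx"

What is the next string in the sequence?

mmmmmmmmmmmmmmmmmmmggggggggggggtttttttttttttttxxxxxxxx

Term n consists of 4n+3 m's, followed by 3n g's, followed by 3n+3 t's, followed by 2n x's (n = 1, 2, …).
At n = 4 the blocks have lengths 19, 12, 15, 8.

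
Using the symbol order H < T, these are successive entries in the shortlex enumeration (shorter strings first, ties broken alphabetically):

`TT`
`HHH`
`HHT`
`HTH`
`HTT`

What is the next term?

The successor of HTT increments the rightmost position that isn't already T and resets every position after it to H.

THH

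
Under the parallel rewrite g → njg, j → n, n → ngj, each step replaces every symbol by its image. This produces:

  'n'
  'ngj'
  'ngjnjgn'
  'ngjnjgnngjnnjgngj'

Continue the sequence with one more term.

Rewriting the 17 symbols of ngjnjgnngjnnjgngj one by one yields ngj njg n ngj n njg ngj ngj njg n ngj ngj n njg ngj njg n; concatenated:

ngjnjgnngjnnjgngjngjnjgnngjngjnnjgngjnjgn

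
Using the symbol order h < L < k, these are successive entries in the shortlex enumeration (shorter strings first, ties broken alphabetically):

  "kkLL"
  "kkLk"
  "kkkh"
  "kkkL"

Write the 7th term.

hhhhL

Continuing the enumeration 3 steps past kkkL: kkkL → kkkk → hhhhh → (answer).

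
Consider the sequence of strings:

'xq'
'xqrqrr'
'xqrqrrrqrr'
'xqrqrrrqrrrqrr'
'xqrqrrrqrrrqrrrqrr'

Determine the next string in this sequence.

xqrqrrrqrrrqrrrqrrrqrr

The strings grow by a fixed suffix rqrr each time.
So the next term is xqrqrrrqrrrqrrrqrr·rqrr.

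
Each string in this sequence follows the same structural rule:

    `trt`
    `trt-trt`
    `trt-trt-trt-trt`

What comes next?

trt-trt-trt-trt-trt-trt-trt-trt

s(k+1) = s(k)·-·s(k) — each term doubles the last with '-' between the halves.
So the next term is two copies of trt-trt-trt-trt with '-' between the halves.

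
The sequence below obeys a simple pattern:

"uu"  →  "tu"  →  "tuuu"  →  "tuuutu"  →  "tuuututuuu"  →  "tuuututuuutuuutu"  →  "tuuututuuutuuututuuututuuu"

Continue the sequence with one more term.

Each term (from the third on) is the previous term followed by the one before it: term 3 = tu·uu = tuuu.
So term 8 is tuuututuuutuuututuuututuuu·tuuututuuutuuutu.

tuuututuuutuuututuuututuuutuuututuuutuuutu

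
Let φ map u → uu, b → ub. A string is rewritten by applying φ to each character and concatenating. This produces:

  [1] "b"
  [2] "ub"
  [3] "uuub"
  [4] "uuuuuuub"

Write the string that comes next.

Expanding uuuuuuub: u→uu, u→uu, u→uu, u→uu, u→uu, u→uu, u→uu, b→ub. Concatenated: uu uu uu uu uu uu uu ub.

uuuuuuuuuuuuuuub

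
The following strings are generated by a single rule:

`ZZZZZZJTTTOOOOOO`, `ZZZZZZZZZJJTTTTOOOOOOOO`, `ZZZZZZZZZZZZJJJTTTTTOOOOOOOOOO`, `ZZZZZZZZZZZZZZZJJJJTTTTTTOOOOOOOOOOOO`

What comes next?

ZZZZZZZZZZZZZZZZZZJJJJJTTTTTTTOOOOOOOOOOOOOO

Each string has the form Z^{3n} J^{n-1} T^{n+1} O^{2n+2}, where the shown terms are n = 2, 3, 4, 5.
At n = 6 the blocks have lengths 18, 5, 7, 14.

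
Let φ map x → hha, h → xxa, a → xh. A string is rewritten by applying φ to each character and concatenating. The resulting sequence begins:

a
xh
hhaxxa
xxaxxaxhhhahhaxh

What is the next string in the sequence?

hhahhaxhhhahhaxhhhaxxaxxaxxaxhxxaxxaxhhhaxxa

φ(xxaxxaxhhhahhaxh) expands symbol-by-symbol to hha hha xh hha hha xh hha xxa xxa xxa xh xxa xxa xh hha xxa; joining the 16 pieces gives the next term.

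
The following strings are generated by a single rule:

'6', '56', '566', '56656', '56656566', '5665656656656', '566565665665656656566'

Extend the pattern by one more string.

5665656656656566565665665656656656

Each term (from the third on) is the previous term followed by the one before it: term 3 = 56·6 = 566.
So term 8 is 566565665665656656566·5665656656656.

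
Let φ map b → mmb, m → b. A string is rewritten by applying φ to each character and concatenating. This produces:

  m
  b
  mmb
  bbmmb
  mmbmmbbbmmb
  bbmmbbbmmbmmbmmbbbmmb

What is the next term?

Applying the rule to each of the 21 symbols of bbmmbbbmmbmmbmmbbbmmb gives the pieces mmb mmb b b mmb mmb mmb b b mmb b b mmb b b mmb mmb mmb b b mmb, which concatenate to the answer.

mmbmmbbbmmbmmbmmbbbmmbbbmmbbbmmbmmbmmbbbmmb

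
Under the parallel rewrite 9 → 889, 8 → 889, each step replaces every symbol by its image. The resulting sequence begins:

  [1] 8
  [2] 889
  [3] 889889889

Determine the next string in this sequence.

Apply φ to 889889889 symbol by symbol: 8→889, 8→889, 9→889, 8→889, 8→889, 9→889, 8→889, 8→889, 9→889; joined: 889 889 889 889 889 889 889 889 889.

889889889889889889889889889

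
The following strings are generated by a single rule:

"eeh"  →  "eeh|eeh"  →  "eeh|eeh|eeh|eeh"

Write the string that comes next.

Each string is two copies of the previous one joined by '|'.
Doubling eeh|eeh|eeh|eeh with '|' between the halves:

eeh|eeh|eeh|eeh|eeh|eeh|eeh|eeh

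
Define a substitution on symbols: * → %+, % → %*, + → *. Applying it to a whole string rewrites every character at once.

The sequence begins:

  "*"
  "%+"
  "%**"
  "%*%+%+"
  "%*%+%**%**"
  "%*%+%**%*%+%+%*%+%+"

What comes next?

Rewriting the 19 symbols of %*%+%**%*%+%+%*%+%+ one by one yields %* %+ %* * %* %+ %+ %* %+ %* * %* * %* %+ %* * %* *; concatenated:

%*%+%**%*%+%+%*%+%**%**%*%+%**%**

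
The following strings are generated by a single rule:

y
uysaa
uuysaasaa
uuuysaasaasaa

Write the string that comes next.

uuuuysaasaasaasaa

s(k+1) = u·s(k)·saa, so each term gains u as a prefix and saa as a suffix.
One more step from uuuysaasaasaa gives the answer.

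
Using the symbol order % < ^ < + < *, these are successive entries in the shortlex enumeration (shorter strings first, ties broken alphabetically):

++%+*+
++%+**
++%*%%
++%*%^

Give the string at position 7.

Advancing 3 positions from ++%*%^ through ++%*%^ → ++%*%+ → ++%*%* reaches term 7.

++%*^%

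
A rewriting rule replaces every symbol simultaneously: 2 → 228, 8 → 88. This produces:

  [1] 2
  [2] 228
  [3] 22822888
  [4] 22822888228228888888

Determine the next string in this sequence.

Applying the rule to each of the 20 symbols of 22822888228228888888 gives the pieces 228 228 88 228 228 88 88 88 228 228 88 228 228 88 88 88 88 88 88 88, which concatenate to the answer.

228228882282288888882282288822822888888888888888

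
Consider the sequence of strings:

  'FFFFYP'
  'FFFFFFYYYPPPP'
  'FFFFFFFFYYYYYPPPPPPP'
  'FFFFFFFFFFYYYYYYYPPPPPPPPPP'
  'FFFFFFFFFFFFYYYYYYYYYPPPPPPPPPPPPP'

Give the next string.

FFFFFFFFFFFFFFYYYYYYYYYYYPPPPPPPPPPPPPPPP

The n-th term is 2n+2 F's then 2n-1 Y's then 3n-2 P's (n = 1, 2, …).
Setting n = 6 gives 14, 11, 16 characters in each block.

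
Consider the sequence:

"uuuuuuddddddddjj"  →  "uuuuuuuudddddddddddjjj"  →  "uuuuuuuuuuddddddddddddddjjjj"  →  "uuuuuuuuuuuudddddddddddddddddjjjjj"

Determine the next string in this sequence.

uuuuuuuuuuuuuuddddddddddddddddddddjjjjjj

The n-th term is 2n u's then 3n-1 d's then n-1 j's, where the shown terms are n = 3, 4, 5, 6.
For the next term, n = 7, so the run lengths are 14, 20, 6.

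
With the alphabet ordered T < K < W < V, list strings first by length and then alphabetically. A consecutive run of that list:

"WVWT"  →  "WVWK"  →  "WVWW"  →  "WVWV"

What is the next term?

Find the rightmost character of WVWV below V, bump it to the next letter, and reset everything to its right to T.

WVVT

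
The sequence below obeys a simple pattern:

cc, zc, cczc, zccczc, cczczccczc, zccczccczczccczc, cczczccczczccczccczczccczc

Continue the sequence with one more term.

This is a Fibonacci-style word recurrence s(k) = s(k−2)·s(k−1): e.g. cc·zc = cczc.
Continuing: zccczccczczccczc · cczczccczczccczccczczccczc gives term 8.

zccczccczczccczccczczccczczccczccczczccczc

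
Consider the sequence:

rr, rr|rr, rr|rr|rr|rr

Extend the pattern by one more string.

Every step duplicates the string with '|' between the halves.
Doubling rr|rr|rr|rr with '|' between the halves:

rr|rr|rr|rr|rr|rr|rr|rr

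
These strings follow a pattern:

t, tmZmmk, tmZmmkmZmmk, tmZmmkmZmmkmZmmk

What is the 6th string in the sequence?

Every step adds mZmmk to the end: s(k+1) = s(k)·mZmmk.
From tmZmmkmZmmkmZmmk, 2 further steps: tmZmmkmZmmkmZmmk → tmZmmkmZmmkmZmmkmZmmk → (answer).

tmZmmkmZmmkmZmmkmZmmkmZmmk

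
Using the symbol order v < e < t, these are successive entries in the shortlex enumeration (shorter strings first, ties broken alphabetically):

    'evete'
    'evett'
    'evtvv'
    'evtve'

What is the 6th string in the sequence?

evtev

Continuing the enumeration 2 steps past evtve: evtve → evtvt → (answer).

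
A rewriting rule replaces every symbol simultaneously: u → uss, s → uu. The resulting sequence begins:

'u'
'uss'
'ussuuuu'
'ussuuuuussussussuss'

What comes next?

Applying the rule to each of the 19 symbols of ussuuuuussussussuss gives the pieces uss uu uu uss uss uss uss uss uu uu uss uu uu uss uu uu uss uu uu, which concatenate to the answer.

ussuuuuussussussussussuuuuussuuuuussuuuuussuuuu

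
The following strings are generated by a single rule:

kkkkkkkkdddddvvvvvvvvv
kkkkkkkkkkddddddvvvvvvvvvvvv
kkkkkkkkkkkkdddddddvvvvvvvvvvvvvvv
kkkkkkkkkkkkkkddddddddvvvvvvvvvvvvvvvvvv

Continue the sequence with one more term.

Reading off run lengths: k runs 8, 10, 12, 14; d runs 5, 6, 7, 8; v runs 9, 12, 15, 18 — each is linear in n, where the shown terms are n = 3, 4, 5, 6.
For the next term, n = 7, so the run lengths are 16, 9, 21.

kkkkkkkkkkkkkkkkdddddddddvvvvvvvvvvvvvvvvvvvvv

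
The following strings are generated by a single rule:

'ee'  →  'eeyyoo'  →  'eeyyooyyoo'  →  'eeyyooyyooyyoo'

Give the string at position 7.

The strings grow by a fixed suffix yyoo each time.
From eeyyooyyooyyoo, 3 further steps: eeyyooyyooyyoo → eeyyooyyooyyooyyoo → eeyyooyyooyyooyyooyyoo → (answer).

eeyyooyyooyyooyyooyyooyyoo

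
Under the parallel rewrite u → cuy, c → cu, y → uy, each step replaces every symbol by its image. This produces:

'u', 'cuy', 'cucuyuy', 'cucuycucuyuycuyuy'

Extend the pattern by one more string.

Replace each of the 17 characters of cucuycucuyuycuyuy in place — cu cuy cu cuy uy cu cuy cu cuy uy cuy uy cu cuy uy cuy uy — and concatenate.

cucuycucuyuycucuycucuyuycuyuycucuyuycuyuy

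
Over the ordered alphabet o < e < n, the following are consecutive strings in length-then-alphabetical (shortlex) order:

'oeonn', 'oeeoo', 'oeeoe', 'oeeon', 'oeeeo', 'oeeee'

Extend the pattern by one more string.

oeeen

Treat oeeee as a base-3 numeral over the given alphabet and add one, carrying through any trailing n's.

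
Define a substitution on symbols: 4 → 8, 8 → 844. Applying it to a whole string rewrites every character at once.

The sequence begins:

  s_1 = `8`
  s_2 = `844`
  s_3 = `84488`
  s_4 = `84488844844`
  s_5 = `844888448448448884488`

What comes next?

Rewriting the 21 symbols of 844888448448448884488 one by one yields 844 8 8 844 844 844 8 8 844 8 8 844 8 8 844 844 844 8 8 844 844; concatenated:

8448884484484488844888448884484484488844844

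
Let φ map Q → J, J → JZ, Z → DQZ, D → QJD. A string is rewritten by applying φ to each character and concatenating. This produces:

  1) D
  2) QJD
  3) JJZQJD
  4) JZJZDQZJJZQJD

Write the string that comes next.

JZDQZJZDQZQJDJDQZJZJZDQZJJZQJD

φ(JZJZDQZJJZQJD) expands symbol-by-symbol to JZ DQZ JZ DQZ QJD J DQZ JZ JZ DQZ J JZ QJD; joining the 13 pieces gives the next term.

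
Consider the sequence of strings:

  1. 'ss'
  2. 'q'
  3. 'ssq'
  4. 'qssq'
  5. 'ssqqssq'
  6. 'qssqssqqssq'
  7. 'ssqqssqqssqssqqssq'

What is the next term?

Each term (from the third on) is the two preceding terms concatenated in order: term 3 = ss·q = ssq.
Continuing: qssqssqqssq · ssqqssqqssqssqqssq gives term 8.

qssqssqqssqssqqssqqssqssqqssq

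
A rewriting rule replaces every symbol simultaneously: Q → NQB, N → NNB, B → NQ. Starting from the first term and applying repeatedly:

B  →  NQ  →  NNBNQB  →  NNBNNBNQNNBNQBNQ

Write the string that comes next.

Rewriting the 16 symbols of NNBNNBNQNNBNQBNQ one by one yields NNB NNB NQ NNB NNB NQ NNB NQB NNB NNB NQ NNB NQB NQ NNB NQB; concatenated:

NNBNNBNQNNBNNBNQNNBNQBNNBNNBNQNNBNQBNQNNBNQB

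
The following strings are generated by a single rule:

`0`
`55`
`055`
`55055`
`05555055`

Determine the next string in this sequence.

5505505555055

From term 3 onward, concatenate the second-to-last term with the last: 0·55 = 055, 55·055 = 55055, …
The next term joins 55055 and 05555055.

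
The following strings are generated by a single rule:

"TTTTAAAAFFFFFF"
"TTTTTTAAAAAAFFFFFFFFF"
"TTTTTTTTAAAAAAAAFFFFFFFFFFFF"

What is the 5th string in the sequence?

TTTTTTTTTTTTAAAAAAAAAAAAFFFFFFFFFFFFFFFFFF

Term n consists of 2n T's, followed by 2n A's, followed by 3n F's, where the shown terms are n = 2, 3, 4.
For term 5, n = 6, so the run lengths are 12, 12, 18.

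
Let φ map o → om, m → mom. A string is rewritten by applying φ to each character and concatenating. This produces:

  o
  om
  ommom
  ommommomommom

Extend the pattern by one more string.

Applying the rule to each of the 13 symbols of ommommomommom gives the pieces om mom mom om mom mom om mom om mom mom om mom, which concatenate to the answer.

ommommomommommomommomommommomommom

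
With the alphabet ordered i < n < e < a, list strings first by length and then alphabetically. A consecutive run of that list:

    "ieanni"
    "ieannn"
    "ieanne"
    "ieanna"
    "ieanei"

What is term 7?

Advancing 2 positions from ieanei through ieanei → ieanen reaches term 7.

ieanee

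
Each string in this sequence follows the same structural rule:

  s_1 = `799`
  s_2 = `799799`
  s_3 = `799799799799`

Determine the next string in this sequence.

799799799799799799799799

s(k+1) = s(k)·s(k) — each term doubles the last.
One more doubling of 799799799799 gives the answer.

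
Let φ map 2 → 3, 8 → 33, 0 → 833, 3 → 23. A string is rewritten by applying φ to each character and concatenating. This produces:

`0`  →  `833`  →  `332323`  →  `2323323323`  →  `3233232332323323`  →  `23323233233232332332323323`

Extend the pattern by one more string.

Applying the rule to each of the 26 symbols of 23323233233232332332323323 gives the pieces 3 23 23 3 23 3 23 23 3 23 23 3 23 3 23 23 3 23 23 3 23 3 23 23 3 23, which concatenate to the answer.

323233233232332323323323233232332332323323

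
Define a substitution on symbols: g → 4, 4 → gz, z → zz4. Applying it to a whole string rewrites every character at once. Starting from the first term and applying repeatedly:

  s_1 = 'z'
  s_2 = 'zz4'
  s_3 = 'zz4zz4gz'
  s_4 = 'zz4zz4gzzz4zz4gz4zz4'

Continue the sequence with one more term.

zz4zz4gzzz4zz4gz4zz4zz4zz4gzzz4zz4gz4zz4gzzz4zz4gz

Applying the rule to each of the 20 symbols of zz4zz4gzzz4zz4gz4zz4 gives the pieces zz4 zz4 gz zz4 zz4 gz 4 zz4 zz4 zz4 gz zz4 zz4 gz 4 zz4 gz zz4 zz4 gz, which concatenate to the answer.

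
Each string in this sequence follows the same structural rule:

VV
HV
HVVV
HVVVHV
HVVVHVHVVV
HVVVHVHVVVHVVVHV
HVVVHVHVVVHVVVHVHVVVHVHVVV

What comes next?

HVVVHVHVVVHVVVHVHVVVHVHVVVHVVVHVHVVVHVVVHV

From term 3 onward, concatenate the last term with the second-to-last: HV·VV = HVVV, HVVV·HV = HVVVHV, …
Continuing: HVVVHVHVVVHVVVHVHVVVHVHVVV · HVVVHVHVVVHVVVHV gives term 8.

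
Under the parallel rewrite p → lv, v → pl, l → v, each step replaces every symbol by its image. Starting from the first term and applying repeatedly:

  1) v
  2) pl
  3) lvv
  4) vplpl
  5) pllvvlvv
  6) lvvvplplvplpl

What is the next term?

φ(lvvvplplvplpl) expands symbol-by-symbol to v pl pl pl lv v lv v pl lv v lv v; joining the 13 pieces gives the next term.

vplplpllvvlvvpllvvlvv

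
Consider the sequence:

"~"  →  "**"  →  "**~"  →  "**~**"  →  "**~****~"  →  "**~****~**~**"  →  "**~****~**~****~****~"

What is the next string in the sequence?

From term 3 onward, concatenate the last term with the second-to-last: **·~ = **~, **~·** = **~**, …
So term 8 is **~****~**~****~****~·**~****~**~**.

**~****~**~****~****~**~****~**~**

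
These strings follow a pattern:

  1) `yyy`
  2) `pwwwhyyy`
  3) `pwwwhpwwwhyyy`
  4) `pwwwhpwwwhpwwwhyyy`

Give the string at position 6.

Each term is the previous one with pwwwh prepended.
From pwwwhpwwwhpwwwhyyy, 2 further steps: pwwwhpwwwhpwwwhyyy → pwwwhpwwwhpwwwhpwwwhyyy → (answer).

pwwwhpwwwhpwwwhpwwwhpwwwhyyy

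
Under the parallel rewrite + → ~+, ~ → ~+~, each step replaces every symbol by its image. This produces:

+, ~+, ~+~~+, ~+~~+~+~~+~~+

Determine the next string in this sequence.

φ(~+~~+~+~~+~~+) expands symbol-by-symbol to ~+~ ~+ ~+~ ~+~ ~+ ~+~ ~+ ~+~ ~+~ ~+ ~+~ ~+~ ~+; joining the 13 pieces gives the next term.

~+~~+~+~~+~~+~+~~+~+~~+~~+~+~~+~~+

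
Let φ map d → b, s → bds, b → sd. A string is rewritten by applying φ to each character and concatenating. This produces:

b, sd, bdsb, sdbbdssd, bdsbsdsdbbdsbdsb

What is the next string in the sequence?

Rewriting the 16 symbols of bdsbsdsdbbdsbdsb one by one yields sd b bds sd bds b bds b sd sd b bds sd b bds sd; concatenated:

sdbbdssdbdsbbdsbsdsdbbdssdbbdssd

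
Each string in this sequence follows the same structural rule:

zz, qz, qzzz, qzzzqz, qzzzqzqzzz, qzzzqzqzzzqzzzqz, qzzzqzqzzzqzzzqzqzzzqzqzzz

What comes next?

This is a Fibonacci-style word recurrence s(k) = s(k−1)·s(k−2): e.g. qz·zz = qzzz.
Continuing: qzzzqzqzzzqzzzqzqzzzqzqzzz · qzzzqzqzzzqzzzqz gives term 8.

qzzzqzqzzzqzzzqzqzzzqzqzzzqzzzqzqzzzqzzzqz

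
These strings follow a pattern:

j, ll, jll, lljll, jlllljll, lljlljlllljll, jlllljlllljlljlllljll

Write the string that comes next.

lljlljlllljlljlllljlllljlljlllljll

From term 3 onward, concatenate the second-to-last term with the last: j·ll = jll, ll·jll = lljll, …
So term 8 is lljlljlllljll·jlllljlllljlljlllljll.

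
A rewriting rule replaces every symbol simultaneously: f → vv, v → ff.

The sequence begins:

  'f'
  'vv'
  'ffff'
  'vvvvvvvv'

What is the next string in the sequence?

Rewriting each symbol of vvvvvvvv: v→ff, v→ff, v→ff, v→ff, v→ff, v→ff, v→ff, v→ff, which concatenates to ff ff ff ff ff ff ff ff.

ffffffffffffffff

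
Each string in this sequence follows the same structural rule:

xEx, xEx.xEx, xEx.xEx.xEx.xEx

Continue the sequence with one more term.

xEx.xEx.xEx.xEx.xEx.xEx.xEx.xEx

Every step duplicates the string with '.' between the halves.
So the next term is two copies of xEx.xEx.xEx.xEx with '.' between the halves.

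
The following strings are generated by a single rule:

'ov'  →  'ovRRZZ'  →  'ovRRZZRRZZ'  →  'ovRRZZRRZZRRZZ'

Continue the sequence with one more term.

Every step adds RRZZ to the end: s(k+1) = s(k)·RRZZ.
One more step from ovRRZZRRZZRRZZ gives the answer.

ovRRZZRRZZRRZZRRZZ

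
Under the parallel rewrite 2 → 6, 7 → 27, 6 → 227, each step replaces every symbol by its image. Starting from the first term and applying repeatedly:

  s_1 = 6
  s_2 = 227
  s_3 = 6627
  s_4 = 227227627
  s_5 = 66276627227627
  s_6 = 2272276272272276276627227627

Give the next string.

Applying the rule to each of the 28 symbols of 2272276272272276276627227627 gives the pieces 6 6 27 6 6 27 227 6 27 6 6 27 6 6 27 227 6 27 227 227 6 27 6 6 27 227 6 27, which concatenate to the answer.

66276627227627662766272276272272276276627227627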